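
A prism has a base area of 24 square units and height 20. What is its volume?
Volume = base area * height
Volume = 24 * 20
Volume = 480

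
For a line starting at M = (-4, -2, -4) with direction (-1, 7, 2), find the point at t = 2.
P(2) = (-4 + (-1)(2), -2 + 7(2), -4 + 2(2)) = (-6, 12, 0)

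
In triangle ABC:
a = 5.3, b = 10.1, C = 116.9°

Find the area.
Using A = ½ab·sin(C):
A = ½·5.3·10.1·sin(116.9°) = ½·53.53·0.891798 = 23.87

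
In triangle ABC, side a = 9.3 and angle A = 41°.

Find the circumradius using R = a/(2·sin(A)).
R = a/(2·sin(A)) = 9.3/(2·sin(41°))
R = 9.3/(2·0.656059) = 9.3/1.312118 = 7.088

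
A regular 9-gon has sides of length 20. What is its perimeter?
Perimeter = number of sides * side length
Perimeter = 9 * 20
Perimeter = 180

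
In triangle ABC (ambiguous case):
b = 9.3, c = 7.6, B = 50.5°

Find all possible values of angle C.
sin(C)/c = sin(B)/b  →  sin(C) = c·sin(B)/b = 7.6·sin(50.5°)/9.3 = 0.630575
C₁ = arcsin(0.630575) = 39.09°,  C₂ = 180° - C₁ = 140.91°
Check C₂: A = 180° - 50.5° - 140.91° = -11.41° ≤ 0, rejected
C = 39.09° (one solution)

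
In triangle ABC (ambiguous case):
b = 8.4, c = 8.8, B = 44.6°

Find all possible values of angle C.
sin(C)/c = sin(B)/b  →  sin(C) = c·sin(B)/b = 8.8·sin(44.6°)/8.4 = 0.735589
C₁ = arcsin(0.735589) = 47.36°,  C₂ = 180° - C₁ = 132.64°
Check C₂: A = 180° - 44.6° - 132.64° = 2.76° > 0 ✓
C = 47.36° or C = 132.64° (two solutions)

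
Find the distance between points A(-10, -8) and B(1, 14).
Using the distance formula: d = sqrt((x₂-x₁)² + (y₂-y₁)²)
dx = 1 - (-10) = 11
dy = 14 - (-8) = 22
d = sqrt(11² + 22²) = sqrt(121 + 484) = sqrt(605) = 24.60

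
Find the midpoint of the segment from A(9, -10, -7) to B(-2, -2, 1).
Midpoint = ((9-2)/2, (-10-2)/2, (-7+1)/2) = (3.5, -6, -3)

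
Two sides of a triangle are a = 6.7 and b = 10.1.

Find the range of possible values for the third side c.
By the triangle inequality: |a - b| < c < a + b
|6.7 - 10.1| < c < 6.7 + 10.1
3.4 < c < 16.8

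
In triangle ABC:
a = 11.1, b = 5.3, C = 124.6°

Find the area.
Using A = ½ab·sin(C):
A = ½·11.1·5.3·sin(124.6°) = ½·58.83·0.823136 = 24.21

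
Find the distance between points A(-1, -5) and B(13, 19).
Using the distance formula: d = sqrt((x₂-x₁)² + (y₂-y₁)²)
dx = 13 - (-1) = 14
dy = 19 - (-5) = 24
d = sqrt(14² + 24²) = sqrt(196 + 576) = sqrt(772) = 27.78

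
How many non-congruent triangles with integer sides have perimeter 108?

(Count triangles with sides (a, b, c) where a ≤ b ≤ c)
With a ≤ b ≤ c and a + b + c = 108, the triangle inequality a + b > c gives c < 108/2, so c ≤ 53.
Iterate a from 1 to ⌊p/3⌋ = 36; for each a, b ranges from a to ⌊(p−a)/2⌋ with c = p − a − b, keeping only c ≥ b.
Triples: (2, 53, 53), (3, 52, 53), (4, 51, 53), …
Count = 243 triangles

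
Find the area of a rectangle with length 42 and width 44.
Area = length * width
Area = 42 * 44
Area = 1848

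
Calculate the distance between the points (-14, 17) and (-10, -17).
Using the distance formula: d = sqrt((x₂-x₁)² + (y₂-y₁)²)
dx = (-10) - (-14) = 4
dy = (-17) - 17 = -34
d = sqrt(4² + (-34)²) = sqrt(16 + 1156) = sqrt(1172) = 34.23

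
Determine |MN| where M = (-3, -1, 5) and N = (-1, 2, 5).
d = √[(2)² + (3)² + (0)²] = √13 = 3.606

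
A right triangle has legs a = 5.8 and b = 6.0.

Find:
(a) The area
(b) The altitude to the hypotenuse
(a) Area = ½ab = ½·5.8·6.0 = 17.4
(b) Hypotenuse c = √(5.8² + 6.0²) = √69.64 = 8.34506
    Area = ½·c·h_c  →  h_c = 2·Area/c = 2·17.4/8.34506 = 4.17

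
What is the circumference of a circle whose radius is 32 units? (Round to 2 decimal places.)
Circumference = 2 * pi * r
Circumference = 2 * pi * 32
Circumference = 201.06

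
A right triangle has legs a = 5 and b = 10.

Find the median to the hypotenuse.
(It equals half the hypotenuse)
Hypotenuse c = √(5² + 10²) = √125 = 11.1803
Median to hypotenuse = c/2 = 5.59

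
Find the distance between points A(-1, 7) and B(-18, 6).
Using the distance formula: d = sqrt((x₂-x₁)² + (y₂-y₁)²)
dx = (-18) - (-1) = -17
dy = 6 - 7 = -1
d = sqrt((-17)² + (-1)²) = sqrt(289 + 1) = sqrt(290) = 17.03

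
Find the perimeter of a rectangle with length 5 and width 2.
Perimeter = 2 * (length + width)
Perimeter = 2 * (5 + 2)
Perimeter = 2 * 7
Perimeter = 14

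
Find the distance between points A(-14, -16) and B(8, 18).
Using the distance formula: d = sqrt((x₂-x₁)² + (y₂-y₁)²)
dx = 8 - (-14) = 22
dy = 18 - (-16) = 34
d = sqrt(22² + 34²) = sqrt(484 + 1156) = sqrt(1640) = 40.50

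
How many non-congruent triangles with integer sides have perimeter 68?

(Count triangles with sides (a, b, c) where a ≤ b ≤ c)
With a ≤ b ≤ c and a + b + c = 68, the triangle inequality a + b > c gives c < 68/2, so c ≤ 33.
Iterate a from 1 to ⌊p/3⌋ = 22; for each a, b ranges from a to ⌊(p−a)/2⌋ with c = p − a − b, keeping only c ≥ b.
Triples: (2, 33, 33), (3, 32, 33), (4, 31, 33), …
Count = 96 triangles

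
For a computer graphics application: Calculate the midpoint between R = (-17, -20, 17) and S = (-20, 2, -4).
Midpoint = ((-17-20)/2, (-20+2)/2, (17-4)/2) = (-18.5, -9, 6.5)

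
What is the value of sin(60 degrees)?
sin(60 degrees) = sqrt(3)/2
Decimal approximation: 0.866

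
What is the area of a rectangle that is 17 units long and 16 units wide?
Area = length * width
Area = 17 * 16
Area = 272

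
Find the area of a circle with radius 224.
Area = pi * r²
Area = pi * 224²
Area = pi * 50176
Area = 157632.55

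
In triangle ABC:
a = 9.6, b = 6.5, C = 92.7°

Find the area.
Using A = ½ab·sin(C):
A = ½·9.6·6.5·sin(92.7°) = ½·62.4·0.998890 = 31.17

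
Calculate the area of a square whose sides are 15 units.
Area = s²
Area = 15²
Area = 225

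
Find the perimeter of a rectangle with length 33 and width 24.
Perimeter = 2 * (length + width)
Perimeter = 2 * (33 + 24)
Perimeter = 2 * 57
Perimeter = 114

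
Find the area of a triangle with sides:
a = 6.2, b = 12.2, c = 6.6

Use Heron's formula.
s = (a+b+c)/2 = (6.2+12.2+6.6)/2 = 12.5
A = √(s(s-a)(s-b)(s-c)) = √(12.5·6.3·0.3·5.9)
A = √139.388 = 11.81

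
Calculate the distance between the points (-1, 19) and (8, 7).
Using the distance formula: d = sqrt((x₂-x₁)² + (y₂-y₁)²)
dx = 8 - (-1) = 9
dy = 7 - 19 = -12
d = sqrt(9² + (-12)²) = sqrt(81 + 144) = sqrt(225) = 15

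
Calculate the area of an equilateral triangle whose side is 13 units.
Area = (sqrt(3)/4) * s²
Area = (sqrt(3)/4) * 13²
Area = (sqrt(3)/4) * 169
Area = 73.18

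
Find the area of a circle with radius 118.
Area = pi * r²
Area = pi * 118²
Area = pi * 13924
Area = 43743.54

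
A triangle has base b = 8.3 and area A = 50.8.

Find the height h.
A = ½bh  →  h = 2A/b
h = 2·50.8/8.3 = 12.24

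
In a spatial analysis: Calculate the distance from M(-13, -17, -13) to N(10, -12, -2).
d = √[(23)² + (5)² + (11)²] = √675 = 25.98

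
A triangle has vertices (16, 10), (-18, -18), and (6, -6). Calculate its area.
Using the coordinate formula: Area = (1/2)|x₁(y₂-y₃) + x₂(y₃-y₁) + x₃(y₁-y₂)|
Area = (1/2)|16((-18)-(-6)) + (-18)((-6)-10) + 6(10-(-18))|
Area = (1/2)|16*(-12) + (-18)*(-16) + 6*28|
Area = (1/2)|(-192) + 288 + 168|
Area = (1/2)*264 = 132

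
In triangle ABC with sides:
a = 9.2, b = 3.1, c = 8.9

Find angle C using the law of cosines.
cos(C) = (a² + b² - c²)/(2ab)
cos(C) = (9.2² + 3.1² - 8.9²)/(2·9.2·3.1) = 15.04/57.04 = 0.263675
C = arccos(0.263675) = 74.71°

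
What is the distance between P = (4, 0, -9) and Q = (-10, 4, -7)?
d = √[(-14)² + (4)² + (2)²] = √216 = 14.7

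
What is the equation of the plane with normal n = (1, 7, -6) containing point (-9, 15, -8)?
d = n·P = (1)(-9) + (7)(15) + (-6)(-8) = 144
Plane: x + 7y - 6z = 144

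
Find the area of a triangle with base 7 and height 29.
Area = (1/2) * base * height
Area = (1/2) * 7 * 29
Area = 101.50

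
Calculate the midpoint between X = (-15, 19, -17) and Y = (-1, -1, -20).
Midpoint = ((-15-1)/2, (19-1)/2, (-17-20)/2) = (-8, 9, -18.5)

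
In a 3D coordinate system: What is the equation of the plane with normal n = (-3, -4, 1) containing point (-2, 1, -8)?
d = n·P = (-3)(-2) + (-4)(1) + (1)(-8) = -6
Plane: -3x - 4y + z = -6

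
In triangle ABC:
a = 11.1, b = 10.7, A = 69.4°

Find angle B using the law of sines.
sin(B)/b = sin(A)/a
sin(B) = b·sin(A)/a = 10.7·sin(69.4°)/11.1 = 0.902328
B = arcsin(0.902328) = 64.47°  (b ≤ a, so B ≤ A and the acute solution is unique)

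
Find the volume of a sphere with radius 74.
Volume = (4/3) * pi * r³
Volume = (4/3) * pi * 74³
Volume = (4/3) * pi * 405224
Volume = 1697398.32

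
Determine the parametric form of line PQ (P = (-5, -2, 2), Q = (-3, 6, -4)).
Direction vector d = Q - P = (2, 8, -6)
x = -5 + 2t, y = -2 + 8t, z = 2 - 6t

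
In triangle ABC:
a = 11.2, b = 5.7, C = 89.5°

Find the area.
Using A = ½ab·sin(C):
A = ½·11.2·5.7·sin(89.5°) = ½·63.84·0.999962 = 31.92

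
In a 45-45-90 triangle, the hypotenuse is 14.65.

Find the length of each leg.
In a 45-45-90 triangle, hypotenuse = leg·√2  →  leg = hypotenuse/√2
leg = 14.65/√2 = 10.36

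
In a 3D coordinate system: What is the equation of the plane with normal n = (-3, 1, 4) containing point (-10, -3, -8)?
d = n·P = (-3)(-10) + (1)(-3) + (4)(-8) = -5
Plane: -3x + y + 4z = -5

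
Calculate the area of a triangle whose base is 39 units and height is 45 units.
Area = (1/2) * base * height
Area = (1/2) * 39 * 45
Area = 877.50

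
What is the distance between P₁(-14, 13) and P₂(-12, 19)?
Using the distance formula: d = sqrt((x₂-x₁)² + (y₂-y₁)²)
dx = (-12) - (-14) = 2
dy = 19 - 13 = 6
d = sqrt(2² + 6²) = sqrt(4 + 36) = sqrt(40) = 6.32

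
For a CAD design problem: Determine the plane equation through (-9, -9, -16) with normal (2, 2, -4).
d = n·P = (2)(-9) + (2)(-9) + (-4)(-16) = 28
Plane: 2x + 2y - 4z = 28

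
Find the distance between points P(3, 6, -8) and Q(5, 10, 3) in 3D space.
d = √[(2)² + (4)² + (11)²] = √141 = 11.87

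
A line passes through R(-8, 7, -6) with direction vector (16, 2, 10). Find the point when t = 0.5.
P(0.5) = (-8 + 16(0.5), 7 + 2(0.5), -6 + 10(0.5)) = (0, 8, -1)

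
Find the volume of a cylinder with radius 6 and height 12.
Volume = pi * r² * h
Volume = pi * 6² * 12
Volume = pi * 36 * 12
Volume = pi * 432
Volume = 1357.17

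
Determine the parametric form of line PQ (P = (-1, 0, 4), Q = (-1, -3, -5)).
Direction vector d = Q - P = (0, -3, -9)
x = -1, y = 0 - 3t, z = 4 - 9t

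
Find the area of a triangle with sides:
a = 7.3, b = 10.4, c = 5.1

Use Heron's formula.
s = (a+b+c)/2 = (7.3+10.4+5.1)/2 = 11.4
A = √(s(s-a)(s-b)(s-c)) = √(11.4·4.1·1·6.3)
A = √294.462 = 17.16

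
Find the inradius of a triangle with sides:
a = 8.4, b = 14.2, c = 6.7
s = (a+b+c)/2 = (8.4+14.2+6.7)/2 = 14.65
Area = √(s(s-a)(s-b)(s-c)) = √(14.65·6.25·0.45·7.95) = 18.0988
r = Area/s = 18.0988/14.65 = 1.235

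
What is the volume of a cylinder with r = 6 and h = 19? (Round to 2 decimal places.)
Volume = pi * r² * h
Volume = pi * 6² * 19
Volume = pi * 36 * 19
Volume = pi * 684
Volume = 2148.85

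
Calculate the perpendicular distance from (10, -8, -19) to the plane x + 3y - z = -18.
d = |1(10) + 3(-8) + (-1)(-19) - (-18)| / √(1² + 3² + (-1)²) = 23/√11 = 6.935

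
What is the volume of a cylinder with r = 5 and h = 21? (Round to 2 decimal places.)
Volume = pi * r² * h
Volume = pi * 5² * 21
Volume = pi * 25 * 21
Volume = pi * 525
Volume = 1649.34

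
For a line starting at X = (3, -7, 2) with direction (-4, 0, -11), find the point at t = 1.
P(1) = (3 + (-4)(1), -7 + 0(1), 2 + (-11)(1)) = (-1, -7, -9)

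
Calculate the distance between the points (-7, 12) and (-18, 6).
Using the distance formula: d = sqrt((x₂-x₁)² + (y₂-y₁)²)
dx = (-18) - (-7) = -11
dy = 6 - 12 = -6
d = sqrt((-11)² + (-6)²) = sqrt(121 + 36) = sqrt(157) = 12.53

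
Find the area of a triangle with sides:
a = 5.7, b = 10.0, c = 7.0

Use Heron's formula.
s = (a+b+c)/2 = (5.7+10.0+7.0)/2 = 11.35
A = √(s(s-a)(s-b)(s-c)) = √(11.35·5.65·1.35·4.35)
A = √376.589 = 19.41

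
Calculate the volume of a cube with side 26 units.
Volume = s³
Volume = 26³
Volume = 17576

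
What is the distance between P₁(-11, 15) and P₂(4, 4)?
Using the distance formula: d = sqrt((x₂-x₁)² + (y₂-y₁)²)
dx = 4 - (-11) = 15
dy = 4 - 15 = -11
d = sqrt(15² + (-11)²) = sqrt(225 + 121) = sqrt(346) = 18.60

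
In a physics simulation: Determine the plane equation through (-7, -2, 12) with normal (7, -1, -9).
d = n·P = (7)(-7) + (-1)(-2) + (-9)(12) = -155
Plane: 7x - y - 9z = -155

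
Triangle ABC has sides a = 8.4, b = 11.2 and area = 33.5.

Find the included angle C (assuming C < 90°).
Area = ½ab·sin(C)  →  sin(C) = 2·Area/(ab)
sin(C) = 2·33.5/(8.4·11.2) = 0.712160
C = arcsin(0.712160) = 45.41°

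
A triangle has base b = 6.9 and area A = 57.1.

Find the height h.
A = ½bh  →  h = 2A/b
h = 2·57.1/6.9 = 16.55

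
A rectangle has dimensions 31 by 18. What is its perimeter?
Perimeter = 2 * (length + width)
Perimeter = 2 * (31 + 18)
Perimeter = 2 * 49
Perimeter = 98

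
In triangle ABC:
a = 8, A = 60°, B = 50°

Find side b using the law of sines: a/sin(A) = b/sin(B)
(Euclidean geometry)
b = a·sin(B)/sin(A) = 8·sin(50°)/sin(60°)
b = 8·0.766044/0.866025 = 7.076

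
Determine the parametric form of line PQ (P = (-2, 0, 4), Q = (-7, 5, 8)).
Direction vector d = Q - P = (-5, 5, 4)
x = -2 - 5t, y = 0 + 5t, z = 4 + 4t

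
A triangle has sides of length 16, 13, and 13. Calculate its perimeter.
Perimeter = sum of all sides
Perimeter = 16 + 13 + 13
Perimeter = 42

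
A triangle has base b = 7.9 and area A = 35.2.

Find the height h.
A = ½bh  →  h = 2A/b
h = 2·35.2/7.9 = 8.911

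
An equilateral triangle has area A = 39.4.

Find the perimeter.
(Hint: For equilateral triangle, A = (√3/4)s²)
A = (√3/4)s²  →  s² = 4A/√3 = 4·39.4/√3 = 90.9904
s = 9.53889
Perimeter = 3s = 28.62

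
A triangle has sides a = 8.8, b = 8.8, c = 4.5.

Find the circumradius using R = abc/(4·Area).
s = (a+b+c)/2 = 11.05
Area = √(s(s-a)(s-b)(s-c)) = √(11.05·2.25·2.25·6.55) = 19.1419
R = abc/(4·Area) = (8.8·8.8·4.5)/(4·19.1419) = 348.48/76.5676 = 4.551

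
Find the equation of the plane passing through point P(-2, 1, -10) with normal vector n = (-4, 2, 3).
d = n·P = (-4)(-2) + (2)(1) + (3)(-10) = -20
Plane: -4x + 2y + 3z = -20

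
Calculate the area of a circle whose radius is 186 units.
Area = pi * r²
Area = pi * 186²
Area = pi * 34596
Area = 108686.54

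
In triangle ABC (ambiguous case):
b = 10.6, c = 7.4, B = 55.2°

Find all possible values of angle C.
sin(C)/c = sin(B)/b  →  sin(C) = c·sin(B)/b = 7.4·sin(55.2°)/10.6 = 0.573255
C₁ = arcsin(0.573255) = 34.98°,  C₂ = 180° - C₁ = 145.02°
Check C₂: A = 180° - 55.2° - 145.02° = -20.22° ≤ 0, rejected
C = 34.98° (one solution)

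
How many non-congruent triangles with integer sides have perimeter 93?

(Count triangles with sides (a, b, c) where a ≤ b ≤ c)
With a ≤ b ≤ c and a + b + c = 93, the triangle inequality a + b > c gives c < 93/2, so c ≤ 46.
Iterate a from 1 to ⌊p/3⌋ = 31; for each a, b ranges from a to ⌊(p−a)/2⌋ with c = p − a − b, keeping only c ≥ b.
Triples: (1, 46, 46), (2, 45, 46), (3, 44, 46), …
Count = 192 triangles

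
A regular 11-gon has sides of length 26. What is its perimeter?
Perimeter = number of sides * side length
Perimeter = 11 * 26
Perimeter = 286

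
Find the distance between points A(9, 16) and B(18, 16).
Using the distance formula: d = sqrt((x₂-x₁)² + (y₂-y₁)²)
dx = 18 - 9 = 9
dy = 16 - 16 = 0
d = sqrt(9² + 0²) = sqrt(81 + 0) = sqrt(81) = 9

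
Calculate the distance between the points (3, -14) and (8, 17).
Using the distance formula: d = sqrt((x₂-x₁)² + (y₂-y₁)²)
dx = 8 - 3 = 5
dy = 17 - (-14) = 31
d = sqrt(5² + 31²) = sqrt(25 + 961) = sqrt(986) = 31.40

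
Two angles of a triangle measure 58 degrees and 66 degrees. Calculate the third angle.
Sum of angles in a triangle = 180 degrees
Third angle = 180 - 58 - 66
Third angle = 56 degrees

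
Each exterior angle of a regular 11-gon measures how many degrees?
Exterior angle of a regular n-gon = 360/n
Exterior angle = 360/11
Exterior angle = 32.73 degrees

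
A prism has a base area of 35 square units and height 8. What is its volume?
Volume = base area * height
Volume = 35 * 8
Volume = 280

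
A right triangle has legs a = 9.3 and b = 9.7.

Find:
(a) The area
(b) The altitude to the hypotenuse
(a) Area = ½ab = ½·9.3·9.7 = 45.105
(b) Hypotenuse c = √(9.3² + 9.7²) = √180.58 = 13.438
    Area = ½·c·h_c  →  h_c = 2·Area/c = 2·45.105/13.438 = 6.713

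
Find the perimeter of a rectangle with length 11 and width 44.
Perimeter = 2 * (length + width)
Perimeter = 2 * (11 + 44)
Perimeter = 2 * 55
Perimeter = 110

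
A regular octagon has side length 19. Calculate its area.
For a regular 8-gon with side length s = 19:
Apothem a = s / (2*tan(pi/8)) = 19 / (2*tan(pi/8)) ≈ 22.935
Perimeter P = 8 * 19 = 152
Area = (1/2) * P * a = (1/2) * 152 * 22.935 = 1743.06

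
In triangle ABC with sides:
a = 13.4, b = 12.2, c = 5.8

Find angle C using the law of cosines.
cos(C) = (a² + b² - c²)/(2ab)
cos(C) = (13.4² + 12.2² - 5.8²)/(2·13.4·12.2) = 294.76/326.96 = 0.901517
C = arccos(0.901517) = 25.64°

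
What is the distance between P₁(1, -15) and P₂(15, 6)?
Using the distance formula: d = sqrt((x₂-x₁)² + (y₂-y₁)²)
dx = 15 - 1 = 14
dy = 6 - (-15) = 21
d = sqrt(14² + 21²) = sqrt(196 + 441) = sqrt(637) = 25.24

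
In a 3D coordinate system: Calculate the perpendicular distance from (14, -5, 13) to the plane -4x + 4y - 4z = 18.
d = |(-4)(14) + 4(-5) + (-4)(13) - (18)| / √((-4)² + 4² + (-4)²) = 146/√48 = 21.07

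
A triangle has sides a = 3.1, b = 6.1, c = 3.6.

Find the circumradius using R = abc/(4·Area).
s = (a+b+c)/2 = 6.4
Area = √(s(s-a)(s-b)(s-c)) = √(6.4·3.3·0.3·2.8) = 4.21198
R = abc/(4·Area) = (3.1·6.1·3.6)/(4·4.21198) = 68.076/16.84792 = 4.041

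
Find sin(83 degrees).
sin(83 degrees) = 0.9925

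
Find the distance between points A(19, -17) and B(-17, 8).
Using the distance formula: d = sqrt((x₂-x₁)² + (y₂-y₁)²)
dx = (-17) - 19 = -36
dy = 8 - (-17) = 25
d = sqrt((-36)² + 25²) = sqrt(1296 + 625) = sqrt(1921) = 43.83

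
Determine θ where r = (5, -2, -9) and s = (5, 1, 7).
r·s = -40, |r|² = 110, |s|² = 75
cos θ = -40/√8250 ≈ -0.4404
θ ≈ 116.1°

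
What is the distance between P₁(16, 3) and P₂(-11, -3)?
Using the distance formula: d = sqrt((x₂-x₁)² + (y₂-y₁)²)
dx = (-11) - 16 = -27
dy = (-3) - 3 = -6
d = sqrt((-27)² + (-6)²) = sqrt(729 + 36) = sqrt(765) = 27.66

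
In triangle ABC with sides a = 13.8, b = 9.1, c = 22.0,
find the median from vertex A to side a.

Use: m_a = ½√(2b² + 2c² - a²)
m_a = ½√(2·9.1² + 2·22.0² - 13.8²)
m_a = ½√(165.62 + 968 - 190.44) = ½√943.18 = 15.36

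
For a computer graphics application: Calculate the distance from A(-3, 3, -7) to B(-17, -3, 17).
d = √[(-14)² + (-6)² + (24)²] = √808 = 28.43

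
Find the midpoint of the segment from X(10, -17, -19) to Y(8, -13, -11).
Midpoint = ((10+8)/2, (-17-13)/2, (-19-11)/2) = (9, -15, -15)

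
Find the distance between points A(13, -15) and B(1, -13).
Using the distance formula: d = sqrt((x₂-x₁)² + (y₂-y₁)²)
dx = 1 - 13 = -12
dy = (-13) - (-15) = 2
d = sqrt((-12)² + 2²) = sqrt(144 + 4) = sqrt(148) = 12.17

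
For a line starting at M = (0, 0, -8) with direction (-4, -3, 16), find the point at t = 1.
P(1) = (0 + (-4)(1), 0 + (-3)(1), -8 + 16(1)) = (-4, -3, 8)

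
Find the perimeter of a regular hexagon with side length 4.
Perimeter = number of sides * side length
Perimeter = 6 * 4
Perimeter = 24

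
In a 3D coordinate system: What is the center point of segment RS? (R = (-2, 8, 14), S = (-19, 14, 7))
Midpoint = ((-2-19)/2, (8+14)/2, (14+7)/2) = (-10.5, 11, 10.5)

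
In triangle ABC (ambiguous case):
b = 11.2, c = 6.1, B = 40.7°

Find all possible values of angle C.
sin(C)/c = sin(B)/b  →  sin(C) = c·sin(B)/b = 6.1·sin(40.7°)/11.2 = 0.355161
C₁ = arcsin(0.355161) = 20.8°,  C₂ = 180° - C₁ = 159.2°
Check C₂: A = 180° - 40.7° - 159.2° = -19.9° ≤ 0, rejected
C = 20.8° (one solution)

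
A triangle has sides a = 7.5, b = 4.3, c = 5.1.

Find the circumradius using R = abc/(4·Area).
s = (a+b+c)/2 = 8.45
Area = √(s(s-a)(s-b)(s-c)) = √(8.45·0.95·4.15·3.35) = 10.5642
R = abc/(4·Area) = (7.5·4.3·5.1)/(4·10.5642) = 164.475/42.2568 = 3.892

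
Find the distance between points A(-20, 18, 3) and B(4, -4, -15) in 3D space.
d = √[(24)² + (-22)² + (-18)²] = √1384 = 37.2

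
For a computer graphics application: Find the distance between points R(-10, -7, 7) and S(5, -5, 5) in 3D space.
d = √[(15)² + (2)² + (-2)²] = √233 = 15.26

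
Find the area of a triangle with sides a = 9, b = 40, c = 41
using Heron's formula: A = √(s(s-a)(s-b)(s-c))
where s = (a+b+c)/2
s = (9+40+41)/2 = 45
A = √(45·36·5·4) = √32400 = 180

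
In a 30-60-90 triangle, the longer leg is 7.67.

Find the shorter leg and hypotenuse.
In a 30-60-90 triangle, sides are in ratio 1 : √3 : 2.
Long leg = short leg·√3  →  short leg = 7.67/√3 = 4.428
Hypotenuse = 2·(short leg) = 2·7.67/√3 = 8.857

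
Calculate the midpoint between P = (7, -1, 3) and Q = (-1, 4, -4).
Midpoint = ((7-1)/2, (-1+4)/2, (3-4)/2) = (3, 1.5, -0.5)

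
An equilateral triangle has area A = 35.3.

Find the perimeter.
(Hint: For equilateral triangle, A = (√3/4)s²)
A = (√3/4)s²  →  s² = 4A/√3 = 4·35.3/√3 = 81.5219
s = 9.02895
Perimeter = 3s = 27.09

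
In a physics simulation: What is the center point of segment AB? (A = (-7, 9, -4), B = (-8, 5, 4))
Midpoint = ((-7-8)/2, (9+5)/2, (-4+4)/2) = (-7.5, 7, 0)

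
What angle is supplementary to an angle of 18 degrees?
Supplementary angles sum to 180 degrees.
Other angle = 180 - 18
Other angle = 162 degrees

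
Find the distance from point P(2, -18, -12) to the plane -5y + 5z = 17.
d = |0(2) + (-5)(-18) + 5(-12) - (17)| / √(0² + (-5)² + 5²) = 13/√50 = 1.838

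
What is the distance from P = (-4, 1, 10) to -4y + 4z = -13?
d = |0(-4) + (-4)(1) + 4(10) - (-13)| / √(0² + (-4)² + 4²) = 49/√32 = 8.662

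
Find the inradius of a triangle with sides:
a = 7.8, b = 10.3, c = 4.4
s = (a+b+c)/2 = (7.8+10.3+4.4)/2 = 11.25
Area = √(s(s-a)(s-b)(s-c)) = √(11.25·3.45·0.95·6.85) = 15.8925
r = Area/s = 15.8925/11.25 = 1.413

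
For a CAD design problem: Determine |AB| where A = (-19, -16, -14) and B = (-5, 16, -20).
d = √[(14)² + (32)² + (-6)²] = √1256 = 35.44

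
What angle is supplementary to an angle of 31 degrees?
Supplementary angles sum to 180 degrees.
Other angle = 180 - 31
Other angle = 149 degrees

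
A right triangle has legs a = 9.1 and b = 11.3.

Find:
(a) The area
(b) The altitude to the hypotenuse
(a) Area = ½ab = ½·9.1·11.3 = 51.415
(b) Hypotenuse c = √(9.1² + 11.3²) = √210.5 = 14.5086
    Area = ½·c·h_c  →  h_c = 2·Area/c = 2·51.415/14.5086 = 7.088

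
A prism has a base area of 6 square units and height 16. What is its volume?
Volume = base area * height
Volume = 6 * 16
Volume = 96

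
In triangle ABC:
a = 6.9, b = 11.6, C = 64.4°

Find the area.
Using A = ½ab·sin(C):
A = ½·6.9·11.6·sin(64.4°) = ½·80.04·0.901833 = 36.09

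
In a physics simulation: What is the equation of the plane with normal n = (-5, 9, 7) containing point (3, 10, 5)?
d = n·P = (-5)(3) + (9)(10) + (7)(5) = 110
Plane: -5x + 9y + 7z = 110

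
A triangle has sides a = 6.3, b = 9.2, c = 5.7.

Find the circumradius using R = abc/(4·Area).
s = (a+b+c)/2 = 10.6
Area = √(s(s-a)(s-b)(s-c)) = √(10.6·4.3·1.4·4.9) = 17.6827
R = abc/(4·Area) = (6.3·9.2·5.7)/(4·17.6827) = 330.372/70.7308 = 4.671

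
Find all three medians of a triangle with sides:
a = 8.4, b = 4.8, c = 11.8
Using m_x = ½√(2y² + 2z² - x²):
m_a = ½√(2·4.8² + 2·11.8² - 8.4²) = ½√254 = 7.969
m_b = ½√(2·8.4² + 2·11.8² - 4.8²) = ½√396.56 = 9.957
m_c = ½√(2·8.4² + 2·4.8² - 11.8²) = ½√47.96 = 3.463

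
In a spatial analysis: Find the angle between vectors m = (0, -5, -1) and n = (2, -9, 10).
m·n = 35, |m|² = 26, |n|² = 185
cos θ = 35/√4810 ≈ 0.5047
θ ≈ 59.69°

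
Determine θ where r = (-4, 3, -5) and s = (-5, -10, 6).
r·s = -40, |r|² = 50, |s|² = 161
cos θ = -40/√8050 ≈ -0.4458
θ ≈ 116.5°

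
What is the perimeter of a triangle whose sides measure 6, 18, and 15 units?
Perimeter = sum of all sides
Perimeter = 6 + 18 + 15
Perimeter = 39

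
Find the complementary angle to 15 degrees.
Complementary angles sum to 90 degrees.
Other angle = 90 - 15
Other angle = 75 degrees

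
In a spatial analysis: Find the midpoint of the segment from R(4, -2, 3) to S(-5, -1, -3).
Midpoint = ((4-5)/2, (-2-1)/2, (3-3)/2) = (-0.5, -1.5, 0)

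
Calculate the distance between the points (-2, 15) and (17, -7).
Using the distance formula: d = sqrt((x₂-x₁)² + (y₂-y₁)²)
dx = 17 - (-2) = 19
dy = (-7) - 15 = -22
d = sqrt(19² + (-22)²) = sqrt(361 + 484) = sqrt(845) = 29.07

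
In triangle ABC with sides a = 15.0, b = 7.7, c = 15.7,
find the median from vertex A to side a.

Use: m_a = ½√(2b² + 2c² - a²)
m_a = ½√(2·7.7² + 2·15.7² - 15.0²)
m_a = ½√(118.58 + 492.98 - 225) = ½√386.56 = 9.831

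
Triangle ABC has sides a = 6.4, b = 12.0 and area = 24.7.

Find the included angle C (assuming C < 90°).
Area = ½ab·sin(C)  →  sin(C) = 2·Area/(ab)
sin(C) = 2·24.7/(6.4·12.0) = 0.643229
C = arcsin(0.643229) = 40.03°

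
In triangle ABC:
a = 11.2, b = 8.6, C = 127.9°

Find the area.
Using A = ½ab·sin(C):
A = ½·11.2·8.6·sin(127.9°) = ½·96.32·0.789084 = 38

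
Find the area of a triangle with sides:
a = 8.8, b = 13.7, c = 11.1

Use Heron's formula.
s = (a+b+c)/2 = (8.8+13.7+11.1)/2 = 16.8
A = √(s(s-a)(s-b)(s-c)) = √(16.8·8·3.1·5.7)
A = √2374.85 = 48.73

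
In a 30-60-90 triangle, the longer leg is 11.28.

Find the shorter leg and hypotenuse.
In a 30-60-90 triangle, sides are in ratio 1 : √3 : 2.
Long leg = short leg·√3  →  short leg = 11.28/√3 = 6.513
Hypotenuse = 2·(short leg) = 2·11.28/√3 = 13.03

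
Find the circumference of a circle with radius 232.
Circumference = 2 * pi * r
Circumference = 2 * pi * 232
Circumference = 1457.70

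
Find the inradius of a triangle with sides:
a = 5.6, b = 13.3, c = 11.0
s = (a+b+c)/2 = (5.6+13.3+11.0)/2 = 14.95
Area = √(s(s-a)(s-b)(s-c)) = √(14.95·9.35·1.65·3.95) = 30.1833
r = Area/s = 30.1833/14.95 = 2.019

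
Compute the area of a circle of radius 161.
Area = pi * r²
Area = pi * 161²
Area = pi * 25921
Area = 81433.22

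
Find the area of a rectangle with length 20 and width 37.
Area = length * width
Area = 20 * 37
Area = 740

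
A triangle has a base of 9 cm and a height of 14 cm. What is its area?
Area = (1/2) * base * height
Area = (1/2) * 9 * 14
Area = 63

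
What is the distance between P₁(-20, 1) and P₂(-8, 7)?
Using the distance formula: d = sqrt((x₂-x₁)² + (y₂-y₁)²)
dx = (-8) - (-20) = 12
dy = 7 - 1 = 6
d = sqrt(12² + 6²) = sqrt(144 + 36) = sqrt(180) = 13.42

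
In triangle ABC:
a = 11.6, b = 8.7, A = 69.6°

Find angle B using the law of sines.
sin(B)/b = sin(A)/a
sin(B) = b·sin(A)/a = 8.7·sin(69.6°)/11.6 = 0.702961
B = arcsin(0.702961) = 44.67°  (b ≤ a, so B ≤ A and the acute solution is unique)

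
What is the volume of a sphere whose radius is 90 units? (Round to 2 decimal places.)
Volume = (4/3) * pi * r³
Volume = (4/3) * pi * 90³
Volume = (4/3) * pi * 729000
Volume = 3053628.06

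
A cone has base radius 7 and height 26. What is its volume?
Volume = (1/3) * pi * r² * h
Volume = (1/3) * pi * 7² * 26
Volume = (1/3) * pi * 49 * 26
Volume = (1/3) * pi * 1274
Volume = 1334.13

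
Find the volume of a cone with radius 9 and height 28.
Volume = (1/3) * pi * r² * h
Volume = (1/3) * pi * 9² * 28
Volume = (1/3) * pi * 81 * 28
Volume = (1/3) * pi * 2268
Volume = 2375.04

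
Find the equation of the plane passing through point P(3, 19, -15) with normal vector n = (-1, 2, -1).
d = n·P = (-1)(3) + (2)(19) + (-1)(-15) = 50
Plane: -x + 2y - z = 50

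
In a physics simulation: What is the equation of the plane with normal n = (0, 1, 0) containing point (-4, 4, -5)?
d = n·P = (0)(-4) + (1)(4) + (0)(-5) = 4
Plane: y = 4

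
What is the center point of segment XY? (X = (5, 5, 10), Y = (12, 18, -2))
Midpoint = ((5+12)/2, (5+18)/2, (10-2)/2) = (8.5, 11.5, 4)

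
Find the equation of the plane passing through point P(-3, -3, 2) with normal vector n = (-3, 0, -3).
d = n·P = (-3)(-3) + (0)(-3) + (-3)(2) = 3
Plane: -3x - 3z = 3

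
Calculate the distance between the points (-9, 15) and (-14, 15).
Using the distance formula: d = sqrt((x₂-x₁)² + (y₂-y₁)²)
dx = (-14) - (-9) = -5
dy = 15 - 15 = 0
d = sqrt((-5)² + 0²) = sqrt(25 + 0) = sqrt(25) = 5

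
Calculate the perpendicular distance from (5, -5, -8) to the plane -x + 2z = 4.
d = |(-1)(5) + 0(-5) + 2(-8) - (4)| / √((-1)² + 0² + 2²) = 25/√5 = 11.18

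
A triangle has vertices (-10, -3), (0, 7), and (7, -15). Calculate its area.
Using the coordinate formula: Area = (1/2)|x₁(y₂-y₃) + x₂(y₃-y₁) + x₃(y₁-y₂)|
Area = (1/2)|(-10)(7-(-15)) + 0((-15)-(-3)) + 7((-3)-7)|
Area = (1/2)|(-10)*22 + 0*(-12) + 7*(-10)|
Area = (1/2)|(-220) + 0 + (-70)|
Area = (1/2)*290 = 145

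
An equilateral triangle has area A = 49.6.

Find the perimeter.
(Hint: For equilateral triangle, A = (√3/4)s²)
A = (√3/4)s²  →  s² = 4A/√3 = 4·49.6/√3 = 114.546
s = 10.7026
Perimeter = 3s = 32.11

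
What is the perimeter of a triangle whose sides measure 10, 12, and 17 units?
Perimeter = sum of all sides
Perimeter = 10 + 12 + 17
Perimeter = 39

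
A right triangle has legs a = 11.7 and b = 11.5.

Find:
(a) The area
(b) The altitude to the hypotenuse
(a) Area = ½ab = ½·11.7·11.5 = 67.275
(b) Hypotenuse c = √(11.7² + 11.5²) = √269.14 = 16.4055
    Area = ½·c·h_c  →  h_c = 2·Area/c = 2·67.275/16.4055 = 8.202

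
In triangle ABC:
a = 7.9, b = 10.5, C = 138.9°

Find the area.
Using A = ½ab·sin(C):
A = ½·7.9·10.5·sin(138.9°) = ½·82.95·0.657375 = 27.26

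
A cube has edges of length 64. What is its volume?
Volume = s³
Volume = 64³
Volume = 262144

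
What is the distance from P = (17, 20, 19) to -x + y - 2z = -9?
d = |(-1)(17) + 1(20) + (-2)(19) - (-9)| / √((-1)² + 1² + (-2)²) = 26/√6 = 10.61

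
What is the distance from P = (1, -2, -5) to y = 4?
d = |0(1) + 1(-2) + 0(-5) - (4)| / √(0² + 1² + 0²) = 6/√1 = 6.0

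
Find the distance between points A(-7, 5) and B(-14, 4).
Using the distance formula: d = sqrt((x₂-x₁)² + (y₂-y₁)²)
dx = (-14) - (-7) = -7
dy = 4 - 5 = -1
d = sqrt((-7)² + (-1)²) = sqrt(49 + 1) = sqrt(50) = 7.07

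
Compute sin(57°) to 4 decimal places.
sin(57 degrees) = 0.8387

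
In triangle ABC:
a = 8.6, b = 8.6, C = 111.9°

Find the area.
Using A = ½ab·sin(C):
A = ½·8.6·8.6·sin(111.9°) = ½·73.96·0.927836 = 34.31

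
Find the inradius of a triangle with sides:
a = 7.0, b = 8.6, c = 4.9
s = (a+b+c)/2 = (7.0+8.6+4.9)/2 = 10.25
Area = √(s(s-a)(s-b)(s-c)) = √(10.25·3.25·1.65·5.35) = 17.1484
r = Area/s = 17.1484/10.25 = 1.673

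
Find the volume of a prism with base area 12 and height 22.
Volume = base area * height
Volume = 12 * 22
Volume = 264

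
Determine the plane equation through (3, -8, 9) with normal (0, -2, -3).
d = n·P = (0)(3) + (-2)(-8) + (-3)(9) = -11
Plane: -2y - 3z = -11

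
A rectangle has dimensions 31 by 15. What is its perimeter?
Perimeter = 2 * (length + width)
Perimeter = 2 * (31 + 15)
Perimeter = 2 * 46
Perimeter = 92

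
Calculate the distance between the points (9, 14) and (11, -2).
Using the distance formula: d = sqrt((x₂-x₁)² + (y₂-y₁)²)
dx = 11 - 9 = 2
dy = (-2) - 14 = -16
d = sqrt(2² + (-16)²) = sqrt(4 + 256) = sqrt(260) = 16.12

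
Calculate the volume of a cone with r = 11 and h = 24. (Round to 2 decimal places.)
Volume = (1/3) * pi * r² * h
Volume = (1/3) * pi * 11² * 24
Volume = (1/3) * pi * 121 * 24
Volume = (1/3) * pi * 2904
Volume = 3041.06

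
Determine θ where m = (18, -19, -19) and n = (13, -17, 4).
m·n = 481, |m|² = 1046, |n|² = 474
cos θ = 481/√495804 ≈ 0.6831
θ ≈ 46.91°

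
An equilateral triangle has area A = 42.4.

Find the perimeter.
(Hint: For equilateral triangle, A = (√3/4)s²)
A = (√3/4)s²  →  s² = 4A/√3 = 4·42.4/√3 = 97.9186
s = 9.89538
Perimeter = 3s = 29.69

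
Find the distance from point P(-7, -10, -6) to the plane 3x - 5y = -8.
d = |3(-7) + (-5)(-10) + 0(-6) - (-8)| / √(3² + (-5)² + 0²) = 37/√34 = 6.345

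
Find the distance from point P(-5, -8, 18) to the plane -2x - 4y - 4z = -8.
d = |(-2)(-5) + (-4)(-8) + (-4)(18) - (-8)| / √((-2)² + (-4)² + (-4)²) = 22/√36 = 3.667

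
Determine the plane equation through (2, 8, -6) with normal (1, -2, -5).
d = n·P = (1)(2) + (-2)(8) + (-5)(-6) = 16
Plane: x - 2y - 5z = 16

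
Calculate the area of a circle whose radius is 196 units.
Area = pi * r²
Area = pi * 196²
Area = pi * 38416
Area = 120687.42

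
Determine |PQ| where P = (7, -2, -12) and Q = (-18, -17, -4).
d = √[(-25)² + (-15)² + (8)²] = √914 = 30.23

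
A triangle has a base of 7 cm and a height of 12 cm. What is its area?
Area = (1/2) * base * height
Area = (1/2) * 7 * 12
Area = 42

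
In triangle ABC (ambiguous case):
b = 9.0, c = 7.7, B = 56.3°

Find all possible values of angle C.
sin(C)/c = sin(B)/b  →  sin(C) = c·sin(B)/b = 7.7·sin(56.3°)/9.0 = 0.711783
C₁ = arcsin(0.711783) = 45.38°,  C₂ = 180° - C₁ = 134.62°
Check C₂: A = 180° - 56.3° - 134.62° = -10.92° ≤ 0, rejected
C = 45.38° (one solution)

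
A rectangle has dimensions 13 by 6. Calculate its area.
Area = length * width
Area = 13 * 6
Area = 78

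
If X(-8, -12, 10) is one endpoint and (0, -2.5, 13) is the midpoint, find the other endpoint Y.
Y = (2×0 - (-8), 2×(-2.5) - (-12), 2×13 - 10) = (8, 7, 16)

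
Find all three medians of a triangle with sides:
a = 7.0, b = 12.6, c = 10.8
Using m_x = ½√(2y² + 2z² - x²):
m_a = ½√(2·12.6² + 2·10.8² - 7.0²) = ½√501.8 = 11.2
m_b = ½√(2·7.0² + 2·10.8² - 12.6²) = ½√172.52 = 6.567
m_c = ½√(2·7.0² + 2·12.6² - 10.8²) = ½√298.88 = 8.644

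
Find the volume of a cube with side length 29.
Volume = s³
Volume = 29³
Volume = 24389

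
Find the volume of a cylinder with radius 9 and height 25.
Volume = pi * r² * h
Volume = pi * 9² * 25
Volume = pi * 81 * 25
Volume = pi * 2025
Volume = 6361.73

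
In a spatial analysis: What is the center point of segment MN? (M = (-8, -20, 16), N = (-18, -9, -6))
Midpoint = ((-8-18)/2, (-20-9)/2, (16-6)/2) = (-13, -14.5, 5)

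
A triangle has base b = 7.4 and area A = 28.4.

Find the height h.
A = ½bh  →  h = 2A/b
h = 2·28.4/7.4 = 7.676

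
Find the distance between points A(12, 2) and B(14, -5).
Using the distance formula: d = sqrt((x₂-x₁)² + (y₂-y₁)²)
dx = 14 - 12 = 2
dy = (-5) - 2 = -7
d = sqrt(2² + (-7)²) = sqrt(4 + 49) = sqrt(53) = 7.28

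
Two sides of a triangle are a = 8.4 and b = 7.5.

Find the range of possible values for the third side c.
By the triangle inequality: |a - b| < c < a + b
|8.4 - 7.5| < c < 8.4 + 7.5
0.9 < c < 15.9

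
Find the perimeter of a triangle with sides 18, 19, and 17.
Perimeter = sum of all sides
Perimeter = 18 + 19 + 17
Perimeter = 54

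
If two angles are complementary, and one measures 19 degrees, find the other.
Complementary angles sum to 90 degrees.
Other angle = 90 - 19
Other angle = 71 degrees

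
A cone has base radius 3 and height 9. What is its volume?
Volume = (1/3) * pi * r² * h
Volume = (1/3) * pi * 3² * 9
Volume = (1/3) * pi * 9 * 9
Volume = (1/3) * pi * 81
Volume = 84.82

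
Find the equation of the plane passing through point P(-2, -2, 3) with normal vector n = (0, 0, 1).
d = n·P = (0)(-2) + (0)(-2) + (1)(3) = 3
Plane: z = 3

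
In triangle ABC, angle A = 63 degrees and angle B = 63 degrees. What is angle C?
Sum of angles in a triangle = 180 degrees
Third angle = 180 - 63 - 63
Third angle = 54 degrees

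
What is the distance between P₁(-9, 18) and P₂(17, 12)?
Using the distance formula: d = sqrt((x₂-x₁)² + (y₂-y₁)²)
dx = 17 - (-9) = 26
dy = 12 - 18 = -6
d = sqrt(26² + (-6)²) = sqrt(676 + 36) = sqrt(712) = 26.68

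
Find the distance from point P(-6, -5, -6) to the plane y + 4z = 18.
d = |0(-6) + 1(-5) + 4(-6) - (18)| / √(0² + 1² + 4²) = 47/√17 = 11.4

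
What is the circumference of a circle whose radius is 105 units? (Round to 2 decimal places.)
Circumference = 2 * pi * r
Circumference = 2 * pi * 105
Circumference = 659.73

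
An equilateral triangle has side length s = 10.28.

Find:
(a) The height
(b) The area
(a) Height h = s·√3/2 = 10.28·√3/2 = 8.903
(b) Area = (√3/4)·s² = (√3/4)·10.28² = (√3/4)·105.678 = 45.76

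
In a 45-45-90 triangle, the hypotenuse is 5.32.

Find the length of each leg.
In a 45-45-90 triangle, hypotenuse = leg·√2  →  leg = hypotenuse/√2
leg = 5.32/√2 = 3.762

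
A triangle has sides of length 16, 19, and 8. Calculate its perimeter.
Perimeter = sum of all sides
Perimeter = 16 + 19 + 8
Perimeter = 43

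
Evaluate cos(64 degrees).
cos(64 degrees) = 0.4384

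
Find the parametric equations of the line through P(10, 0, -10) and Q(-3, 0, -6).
Direction vector d = Q - P = (-13, 0, 4)
x = 10 - 13t, y = 0, z = -10 + 4t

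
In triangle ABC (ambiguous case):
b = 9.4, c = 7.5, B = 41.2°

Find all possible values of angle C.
sin(C)/c = sin(B)/b  →  sin(C) = c·sin(B)/b = 7.5·sin(41.2°)/9.4 = 0.525550
C₁ = arcsin(0.525550) = 31.71°,  C₂ = 180° - C₁ = 148.29°
Check C₂: A = 180° - 41.2° - 148.29° = -9.49° ≤ 0, rejected
C = 31.71° (one solution)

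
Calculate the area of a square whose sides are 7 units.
Area = s²
Area = 7²
Area = 49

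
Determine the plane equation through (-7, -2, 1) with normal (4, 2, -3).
d = n·P = (4)(-7) + (2)(-2) + (-3)(1) = -35
Plane: 4x + 2y - 3z = -35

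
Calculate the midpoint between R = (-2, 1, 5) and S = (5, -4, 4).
Midpoint = ((-2+5)/2, (1-4)/2, (5+4)/2) = (1.5, -1.5, 4.5)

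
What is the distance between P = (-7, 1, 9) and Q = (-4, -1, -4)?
d = √[(3)² + (-2)² + (-13)²] = √182 = 13.49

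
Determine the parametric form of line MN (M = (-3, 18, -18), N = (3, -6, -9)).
Direction vector d = N - M = (6, -24, 9)
x = -3 + 6t, y = 18 - 24t, z = -18 + 9t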